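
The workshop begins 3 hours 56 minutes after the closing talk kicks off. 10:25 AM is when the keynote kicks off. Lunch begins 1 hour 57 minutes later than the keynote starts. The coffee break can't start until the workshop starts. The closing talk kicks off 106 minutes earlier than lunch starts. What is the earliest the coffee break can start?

2:32 PM

Lunch starts at 10:25 AM + 117 min = 12:22 PM.
The closing talk starts at 12:22 PM − 106 min = 10:36 AM.
The workshop starts at 10:36 AM + 236 min = 2:32 PM.
The coffee break is bounded by the workshop, so the earliest it can start is 2:32 PM.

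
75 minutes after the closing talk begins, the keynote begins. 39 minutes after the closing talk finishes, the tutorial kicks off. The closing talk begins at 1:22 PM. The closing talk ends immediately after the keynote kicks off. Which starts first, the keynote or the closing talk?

The keynote starts at 1:22 PM + 75 min = 2:37 PM.
The keynote starts at 2:37 PM and the closing talk starts at 1:22 PM, so the closing talk is first.

the closing talk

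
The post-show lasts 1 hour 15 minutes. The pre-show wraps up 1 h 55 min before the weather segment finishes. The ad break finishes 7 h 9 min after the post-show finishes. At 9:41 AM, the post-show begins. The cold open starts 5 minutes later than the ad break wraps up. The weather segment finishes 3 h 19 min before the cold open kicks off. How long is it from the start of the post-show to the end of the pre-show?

195 minutes

The post-show ends at 9:41 AM + 75 min = 10:56 AM.
The ad break ends at 10:56 AM + 429 min = 6:05 PM.
The cold open starts at 6:05 PM + 5 min = 6:10 PM.
The weather segment ends at 6:10 PM − 199 min = 2:51 PM.
The pre-show ends at 2:51 PM − 115 min = 12:56 PM.
From 9:41 AM to 12:56 PM is 195 minutes.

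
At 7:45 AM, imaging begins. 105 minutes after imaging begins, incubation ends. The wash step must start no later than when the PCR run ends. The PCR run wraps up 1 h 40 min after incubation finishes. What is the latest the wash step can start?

11:10 AM

Incubation ends at 7:45 AM + 105 min = 9:30 AM.
The PCR run ends at 9:30 AM + 100 min = 11:10 AM.
The wash step is bounded by the PCR run, so the latest it can start is 11:10 AM.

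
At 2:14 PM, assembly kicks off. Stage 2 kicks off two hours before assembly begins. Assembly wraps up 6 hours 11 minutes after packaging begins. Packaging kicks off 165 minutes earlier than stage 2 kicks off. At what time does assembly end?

3:40 PM

Stage 2 starts at 2:14 PM − 120 min = 12:14 PM.
Packaging starts at 12:14 PM − 165 min = 9:29 AM.
Assembly ends at 9:29 AM + 371 min = 3:40 PM.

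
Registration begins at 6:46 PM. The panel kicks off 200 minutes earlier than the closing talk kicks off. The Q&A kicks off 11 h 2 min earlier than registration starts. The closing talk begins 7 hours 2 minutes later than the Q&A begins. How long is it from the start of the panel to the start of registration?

The Q&A starts at 6:46 PM − 662 min = 7:44 AM.
The closing talk starts at 7:44 AM + 422 min = 2:46 PM.
The panel starts at 2:46 PM − 200 min = 11:26 AM.
From 11:26 AM to 6:46 PM is 7 hours 20 minutes.

7 hours 20 minutes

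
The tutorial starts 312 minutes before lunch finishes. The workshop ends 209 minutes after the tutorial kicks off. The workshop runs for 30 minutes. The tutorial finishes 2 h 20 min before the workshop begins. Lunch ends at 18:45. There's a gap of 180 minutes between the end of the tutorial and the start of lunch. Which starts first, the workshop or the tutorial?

The tutorial starts at 18:45 − 312 min = 13:33.
The workshop ends at 13:33 + 209 min = 17:02.
The workshop starts at 17:02 − 30 min = 16:32.
The workshop starts at 16:32 and the tutorial starts at 13:33, so the tutorial is first.

the tutorial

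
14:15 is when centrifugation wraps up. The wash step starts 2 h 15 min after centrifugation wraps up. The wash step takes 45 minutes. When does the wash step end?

17:15

The wash step starts at 14:15 + 135 min = 16:30.
The wash step ends at 16:30 + 45 min = 17:15.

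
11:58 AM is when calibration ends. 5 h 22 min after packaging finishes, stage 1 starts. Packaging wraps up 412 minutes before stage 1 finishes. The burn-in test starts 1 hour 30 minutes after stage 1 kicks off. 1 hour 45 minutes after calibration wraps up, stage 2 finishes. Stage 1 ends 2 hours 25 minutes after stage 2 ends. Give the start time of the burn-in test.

4:08 PM

Stage 2 ends at 11:58 AM + 105 min = 1:43 PM.
Stage 1 ends at 1:43 PM + 145 min = 4:08 PM.
Packaging ends at 4:08 PM − 412 min = 9:16 AM.
Stage 1 starts at 9:16 AM + 322 min = 2:38 PM.
The burn-in test starts at 2:38 PM + 90 min = 4:08 PM.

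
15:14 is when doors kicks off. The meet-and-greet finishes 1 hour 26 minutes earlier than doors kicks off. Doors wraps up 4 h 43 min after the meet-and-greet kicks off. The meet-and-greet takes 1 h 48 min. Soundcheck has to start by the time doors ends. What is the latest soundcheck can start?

16:43

The meet-and-greet ends at 15:14 − 86 min = 13:48.
The meet-and-greet starts at 13:48 − 108 min = 12:00.
Doors ends at 12:00 + 283 min = 16:43.
Soundcheck is bounded by doors, so the latest it can start is 16:43.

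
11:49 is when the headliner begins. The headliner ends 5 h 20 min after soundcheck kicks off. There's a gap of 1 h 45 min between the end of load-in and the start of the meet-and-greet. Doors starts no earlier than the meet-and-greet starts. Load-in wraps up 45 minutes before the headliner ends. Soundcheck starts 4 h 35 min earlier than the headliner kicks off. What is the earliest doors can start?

Soundcheck starts at 11:49 − 275 min = 07:14.
The headliner ends at 07:14 + 320 min = 12:34.
Load-in ends at 12:34 − 45 min = 11:49.
The meet-and-greet starts at 11:49 + 105 min = 13:34.
Doors is bounded by the meet-and-greet, so the earliest it can start is 13:34.

13:34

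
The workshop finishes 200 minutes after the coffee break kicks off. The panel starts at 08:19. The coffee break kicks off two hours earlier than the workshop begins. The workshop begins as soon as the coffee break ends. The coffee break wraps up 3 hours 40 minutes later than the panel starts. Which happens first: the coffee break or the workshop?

The coffee break ends at 08:19 + 220 min = 11:59.
So the workshop starts at 11:59.
The coffee break starts at 11:59 − 120 min = 09:59.
The coffee break starts at 09:59 and the workshop starts at 11:59, so the coffee break is first.

the coffee break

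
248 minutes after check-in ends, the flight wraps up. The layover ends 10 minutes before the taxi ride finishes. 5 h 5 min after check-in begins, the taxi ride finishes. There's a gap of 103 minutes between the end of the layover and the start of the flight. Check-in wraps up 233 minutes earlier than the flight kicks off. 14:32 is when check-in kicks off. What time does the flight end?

21:25

The taxi ride ends at 14:32 + 305 min = 19:37.
The layover ends at 19:37 − 10 min = 19:27.
The flight starts at 19:27 + 103 min = 21:10.
Check-in ends at 21:10 − 233 min = 17:17.
The flight ends at 17:17 + 248 min = 21:25.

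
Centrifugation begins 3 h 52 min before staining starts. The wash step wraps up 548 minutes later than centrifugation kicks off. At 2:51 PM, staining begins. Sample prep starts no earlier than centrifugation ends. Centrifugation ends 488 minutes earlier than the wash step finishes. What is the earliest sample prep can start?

11:59 AM

Centrifugation starts at 2:51 PM − 232 min = 10:59 AM.
The wash step ends at 10:59 AM + 548 min = 8:07 PM.
Centrifugation ends at 8:07 PM − 488 min = 11:59 AM.
Sample prep is bounded by centrifugation, so the earliest it can start is 11:59 AM.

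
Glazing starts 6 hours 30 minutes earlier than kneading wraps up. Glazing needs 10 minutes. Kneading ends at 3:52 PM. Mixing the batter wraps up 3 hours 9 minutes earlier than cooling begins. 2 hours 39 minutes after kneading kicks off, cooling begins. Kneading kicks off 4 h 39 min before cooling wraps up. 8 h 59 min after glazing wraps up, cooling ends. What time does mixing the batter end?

Glazing starts at 3:52 PM − 390 min = 9:22 AM.
Glazing ends at 9:22 AM + 10 min = 9:32 AM.
Cooling ends at 9:32 AM + 539 min = 6:31 PM.
Kneading starts at 6:31 PM − 279 min = 1:52 PM.
Cooling starts at 1:52 PM + 159 min = 4:31 PM.
Mixing the batter ends at 4:31 PM − 189 min = 1:22 PM.

1:22 PM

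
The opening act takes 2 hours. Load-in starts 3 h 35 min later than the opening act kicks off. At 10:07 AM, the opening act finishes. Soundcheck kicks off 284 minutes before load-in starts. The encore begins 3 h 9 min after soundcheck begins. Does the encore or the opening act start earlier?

the opening act

The opening act starts at 10:07 AM − 120 min = 8:07 AM.
Load-in starts at 8:07 AM + 215 min = 11:42 AM.
Soundcheck starts at 11:42 AM − 284 min = 6:58 AM.
The encore starts at 6:58 AM + 189 min = 10:07 AM.
The encore starts at 10:07 AM and the opening act starts at 8:07 AM, so the opening act is first.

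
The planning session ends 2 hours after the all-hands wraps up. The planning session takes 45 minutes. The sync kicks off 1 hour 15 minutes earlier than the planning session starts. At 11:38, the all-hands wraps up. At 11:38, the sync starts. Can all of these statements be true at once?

Yes

The planning session ends at 11:38 + 120 min = 13:38.
The planning session starts at 13:38 − 45 min = 12:53.
The sync starts at 12:53 − 75 min = 11:38.
That matches the stated 11:38, so the schedule is consistent.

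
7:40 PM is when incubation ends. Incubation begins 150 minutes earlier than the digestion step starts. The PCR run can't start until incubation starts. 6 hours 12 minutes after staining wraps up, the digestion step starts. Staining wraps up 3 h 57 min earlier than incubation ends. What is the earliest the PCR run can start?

Staining ends at 7:40 PM − 237 min = 3:43 PM.
The digestion step starts at 3:43 PM + 372 min = 9:55 PM.
Incubation starts at 9:55 PM − 150 min = 7:25 PM.
The PCR run is bounded by incubation, so the earliest it can start is 7:25 PM.

7:25 PM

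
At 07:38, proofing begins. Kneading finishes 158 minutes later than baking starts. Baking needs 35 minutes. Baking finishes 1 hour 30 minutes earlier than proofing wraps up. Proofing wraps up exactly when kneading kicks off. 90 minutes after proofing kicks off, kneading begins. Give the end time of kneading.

09:41

Kneading starts at 07:38 + 90 min = 09:08.
So proofing ends at 09:08.
Baking ends at 09:08 − 90 min = 07:38.
Baking starts at 07:38 − 35 min = 07:03.
Kneading ends at 07:03 + 158 min = 09:41.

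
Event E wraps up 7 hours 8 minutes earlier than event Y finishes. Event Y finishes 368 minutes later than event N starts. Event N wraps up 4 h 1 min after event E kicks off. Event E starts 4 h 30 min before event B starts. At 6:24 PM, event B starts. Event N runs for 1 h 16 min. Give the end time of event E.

3:39 PM

Event E starts at 6:24 PM − 270 min = 1:54 PM.
Event N ends at 1:54 PM + 241 min = 5:55 PM.
Event N starts at 5:55 PM − 76 min = 4:39 PM.
Event Y ends at 4:39 PM + 368 min = 10:47 PM.
Event E ends at 10:47 PM − 428 min = 3:39 PM.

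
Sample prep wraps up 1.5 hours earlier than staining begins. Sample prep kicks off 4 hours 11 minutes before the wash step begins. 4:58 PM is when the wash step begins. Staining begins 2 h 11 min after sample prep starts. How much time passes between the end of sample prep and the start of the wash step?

Sample prep starts at 4:58 PM − 251 min = 12:47 PM.
Staining starts at 12:47 PM + 131 min = 2:58 PM.
Sample prep ends at 2:58 PM − 90 min = 1:28 PM.
From 1:28 PM to 4:58 PM is 3.5 hours.

3.5 hours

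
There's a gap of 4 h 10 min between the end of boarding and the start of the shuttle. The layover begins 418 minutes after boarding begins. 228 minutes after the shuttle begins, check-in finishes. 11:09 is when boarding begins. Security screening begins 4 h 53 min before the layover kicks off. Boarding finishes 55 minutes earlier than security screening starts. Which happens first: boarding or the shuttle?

The layover starts at 11:09 + 418 min = 18:07.
Security screening starts at 18:07 − 293 min = 13:14.
Boarding ends at 13:14 − 55 min = 12:19.
The shuttle starts at 12:19 + 250 min = 16:29.
Boarding starts at 11:09 and the shuttle starts at 16:29, so boarding is first.

boarding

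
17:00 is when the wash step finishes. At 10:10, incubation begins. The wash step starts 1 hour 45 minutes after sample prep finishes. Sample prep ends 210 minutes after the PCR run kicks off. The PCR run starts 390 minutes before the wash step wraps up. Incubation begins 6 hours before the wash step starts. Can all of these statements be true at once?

The PCR run starts at 17:00 − 390 min = 10:30.
Sample prep ends at 10:30 + 210 min = 14:00.
The wash step starts at 14:00 + 105 min = 15:45.
Incubation starts at 15:45 − 360 min = 09:45.
But incubation is also said to start at 10:10 — a 25-minute conflict.

No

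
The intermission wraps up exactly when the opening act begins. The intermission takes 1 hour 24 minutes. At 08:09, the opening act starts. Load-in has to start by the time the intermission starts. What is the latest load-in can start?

The intermission ends at 08:09.
The intermission starts at 08:09 − 84 min = 06:45.
Load-in is bounded by the intermission, so the latest it can start is 06:45.

06:45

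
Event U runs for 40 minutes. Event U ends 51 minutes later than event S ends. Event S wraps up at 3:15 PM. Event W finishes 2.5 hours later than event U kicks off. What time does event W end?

Event U ends at 3:15 PM + 51 min = 4:06 PM.
Event U starts at 4:06 PM − 40 min = 3:26 PM.
Event W ends at 3:26 PM + 150 min = 5:56 PM.

5:56 PM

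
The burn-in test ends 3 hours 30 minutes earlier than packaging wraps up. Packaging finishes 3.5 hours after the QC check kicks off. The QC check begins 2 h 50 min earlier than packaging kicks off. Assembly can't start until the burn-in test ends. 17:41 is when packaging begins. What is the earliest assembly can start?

14:51

The QC check starts at 17:41 − 170 min = 14:51.
Packaging ends at 14:51 + 210 min = 18:21.
The burn-in test ends at 18:21 − 210 min = 14:51.
Assembly is bounded by the burn-in test, so the earliest it can start is 14:51.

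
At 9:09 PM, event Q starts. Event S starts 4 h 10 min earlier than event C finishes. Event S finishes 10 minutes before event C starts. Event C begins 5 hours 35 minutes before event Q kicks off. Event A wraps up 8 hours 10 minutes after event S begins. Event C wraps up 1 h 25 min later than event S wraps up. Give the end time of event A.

8:49 PM

Event C starts at 9:09 PM − 335 min = 3:34 PM.
Event S ends at 3:34 PM − 10 min = 3:24 PM.
Event C ends at 3:24 PM + 85 min = 4:49 PM.
Event S starts at 4:49 PM − 250 min = 12:39 PM.
Event A ends at 12:39 PM + 490 min = 8:49 PM.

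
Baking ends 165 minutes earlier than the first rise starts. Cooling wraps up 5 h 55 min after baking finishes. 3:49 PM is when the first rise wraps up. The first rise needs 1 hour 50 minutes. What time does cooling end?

5:09 PM

The first rise starts at 3:49 PM − 110 min = 1:59 PM.
Baking ends at 1:59 PM − 165 min = 11:14 AM.
Cooling ends at 11:14 AM + 355 min = 5:09 PM.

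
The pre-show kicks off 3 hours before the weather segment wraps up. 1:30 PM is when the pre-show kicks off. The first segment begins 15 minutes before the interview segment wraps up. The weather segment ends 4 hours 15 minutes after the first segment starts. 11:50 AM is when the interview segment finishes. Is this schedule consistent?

The first segment starts at 11:50 AM − 15 min = 11:35 AM.
The weather segment ends at 11:35 AM + 255 min = 3:50 PM.
The pre-show starts at 3:50 PM − 180 min = 12:50 PM.
But the pre-show is also said to start at 1:30 PM — a 40-minute conflict.

No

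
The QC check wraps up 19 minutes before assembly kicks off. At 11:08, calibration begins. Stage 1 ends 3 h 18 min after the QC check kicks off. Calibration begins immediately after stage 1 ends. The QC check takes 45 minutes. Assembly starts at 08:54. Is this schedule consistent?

Yes

The QC check ends at 08:54 − 19 min = 08:35.
The QC check starts at 08:35 − 45 min = 07:50.
Stage 1 ends at 07:50 + 198 min = 11:08.
So calibration starts at 11:08.
That matches the stated 11:08, so the schedule is consistent.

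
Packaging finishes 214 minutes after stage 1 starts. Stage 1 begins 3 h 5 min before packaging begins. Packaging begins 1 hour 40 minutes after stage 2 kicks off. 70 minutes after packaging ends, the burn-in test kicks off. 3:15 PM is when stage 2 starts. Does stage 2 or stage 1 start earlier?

stage 1

Packaging starts at 3:15 PM + 100 min = 4:55 PM.
Stage 1 starts at 4:55 PM − 185 min = 1:50 PM.
Stage 2 starts at 3:15 PM and stage 1 starts at 1:50 PM, so stage 1 is first.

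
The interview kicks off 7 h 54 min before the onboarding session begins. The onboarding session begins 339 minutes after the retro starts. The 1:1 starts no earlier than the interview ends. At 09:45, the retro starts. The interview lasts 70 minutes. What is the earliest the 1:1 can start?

The onboarding session starts at 09:45 + 339 min = 15:24.
The interview starts at 15:24 − 474 min = 07:30.
The interview ends at 07:30 + 70 min = 08:40.
The 1:1 is bounded by the interview, so the earliest it can start is 08:40.

08:40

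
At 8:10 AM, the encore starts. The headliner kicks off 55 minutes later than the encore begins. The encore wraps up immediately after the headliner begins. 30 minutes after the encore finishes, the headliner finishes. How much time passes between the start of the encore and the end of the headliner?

1 hour 25 minutes

The headliner starts at 8:10 AM + 55 min = 9:05 AM.
So the encore ends at 9:05 AM.
The headliner ends at 9:05 AM + 30 min = 9:35 AM.
From 8:10 AM to 9:35 AM is 1 hour 25 minutes.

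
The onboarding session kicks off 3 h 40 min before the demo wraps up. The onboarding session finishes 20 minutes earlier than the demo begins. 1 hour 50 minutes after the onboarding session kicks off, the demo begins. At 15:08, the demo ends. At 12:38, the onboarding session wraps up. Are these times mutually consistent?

The onboarding session starts at 15:08 − 220 min = 11:28.
The demo starts at 11:28 + 110 min = 13:18.
The onboarding session ends at 13:18 − 20 min = 12:58.
But the onboarding session is also said to end at 12:38 — a 20-minute conflict.

No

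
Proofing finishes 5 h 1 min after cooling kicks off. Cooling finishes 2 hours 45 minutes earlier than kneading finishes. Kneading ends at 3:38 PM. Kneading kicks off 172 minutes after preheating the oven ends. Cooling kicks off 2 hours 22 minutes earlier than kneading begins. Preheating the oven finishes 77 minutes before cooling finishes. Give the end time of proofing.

Cooling ends at 3:38 PM − 165 min = 12:53 PM.
Preheating the oven ends at 12:53 PM − 77 min = 11:36 AM.
Kneading starts at 11:36 AM + 172 min = 2:28 PM.
Cooling starts at 2:28 PM − 142 min = 12:06 PM.
Proofing ends at 12:06 PM + 301 min = 5:07 PM.

5:07 PM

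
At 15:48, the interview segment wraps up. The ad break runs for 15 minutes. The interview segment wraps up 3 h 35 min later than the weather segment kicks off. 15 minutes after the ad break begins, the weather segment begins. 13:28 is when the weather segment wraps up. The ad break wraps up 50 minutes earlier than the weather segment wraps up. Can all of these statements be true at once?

No

The ad break ends at 13:28 − 50 min = 12:38.
The ad break starts at 12:38 − 15 min = 12:23.
The weather segment starts at 12:23 + 15 min = 12:38.
The interview segment ends at 12:38 + 215 min = 16:13.
But the interview segment is also said to end at 15:48 — a 25-minute conflict.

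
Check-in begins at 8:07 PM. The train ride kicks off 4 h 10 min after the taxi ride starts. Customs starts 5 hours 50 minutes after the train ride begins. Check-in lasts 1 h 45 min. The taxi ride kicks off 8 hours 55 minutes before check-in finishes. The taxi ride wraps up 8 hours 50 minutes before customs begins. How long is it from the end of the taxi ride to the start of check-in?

360 minutes

Check-in ends at 8:07 PM + 105 min = 9:52 PM.
The taxi ride starts at 9:52 PM − 535 min = 12:57 PM.
The train ride starts at 12:57 PM + 250 min = 5:07 PM.
Customs starts at 5:07 PM + 350 min = 10:57 PM.
The taxi ride ends at 10:57 PM − 530 min = 2:07 PM.
From 2:07 PM to 8:07 PM is 360 minutes.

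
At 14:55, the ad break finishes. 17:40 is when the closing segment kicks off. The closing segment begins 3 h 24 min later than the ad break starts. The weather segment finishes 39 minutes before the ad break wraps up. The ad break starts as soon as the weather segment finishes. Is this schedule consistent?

The weather segment ends at 14:55 − 39 min = 14:16.
So the ad break starts at 14:16.
The closing segment starts at 14:16 + 204 min = 17:40.
That matches the stated 17:40, so the schedule is consistent.

Yes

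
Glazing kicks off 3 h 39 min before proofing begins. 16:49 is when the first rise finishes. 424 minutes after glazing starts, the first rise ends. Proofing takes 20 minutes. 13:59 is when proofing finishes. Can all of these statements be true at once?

No

Proofing starts at 13:59 − 20 min = 13:39.
Glazing starts at 13:39 − 219 min = 10:00.
The first rise ends at 10:00 + 424 min = 17:04.
But the first rise is also said to end at 16:49 — a 15-minute conflict.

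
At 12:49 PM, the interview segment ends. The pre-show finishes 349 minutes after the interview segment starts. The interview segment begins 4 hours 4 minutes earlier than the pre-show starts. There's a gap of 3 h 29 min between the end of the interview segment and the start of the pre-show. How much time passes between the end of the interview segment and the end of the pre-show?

The pre-show starts at 12:49 PM + 209 min = 4:18 PM.
The interview segment starts at 4:18 PM − 244 min = 12:14 PM.
The pre-show ends at 12:14 PM + 349 min = 6:03 PM.
From 12:49 PM to 6:03 PM is 5 h 14 min.

5 h 14 min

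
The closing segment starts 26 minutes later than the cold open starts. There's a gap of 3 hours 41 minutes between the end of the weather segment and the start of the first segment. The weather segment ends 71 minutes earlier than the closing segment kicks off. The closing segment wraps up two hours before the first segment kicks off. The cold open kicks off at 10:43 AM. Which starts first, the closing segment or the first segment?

the closing segment

The closing segment starts at 10:43 AM + 26 min = 11:09 AM.
The weather segment ends at 11:09 AM − 71 min = 9:58 AM.
The first segment starts at 9:58 AM + 221 min = 1:39 PM.
The closing segment starts at 11:09 AM and the first segment starts at 1:39 PM, so the closing segment is first.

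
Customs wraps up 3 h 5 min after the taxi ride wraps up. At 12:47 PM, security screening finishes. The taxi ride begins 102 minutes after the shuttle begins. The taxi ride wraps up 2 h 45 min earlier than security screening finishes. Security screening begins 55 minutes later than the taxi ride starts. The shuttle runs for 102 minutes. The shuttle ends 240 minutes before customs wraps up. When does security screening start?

10:02 AM

The taxi ride ends at 12:47 PM − 165 min = 10:02 AM.
Customs ends at 10:02 AM + 185 min = 1:07 PM.
The shuttle ends at 1:07 PM − 240 min = 9:07 AM.
The shuttle starts at 9:07 AM − 102 min = 7:25 AM.
The taxi ride starts at 7:25 AM + 102 min = 9:07 AM.
Security screening starts at 9:07 AM + 55 min = 10:02 AM.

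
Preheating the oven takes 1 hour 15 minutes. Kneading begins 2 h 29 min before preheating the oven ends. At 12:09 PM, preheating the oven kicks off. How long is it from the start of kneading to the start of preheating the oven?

Preheating the oven ends at 12:09 PM + 75 min = 1:24 PM.
Kneading starts at 1:24 PM − 149 min = 10:55 AM.
From 10:55 AM to 12:09 PM is 1 h 14 min.

1 h 14 min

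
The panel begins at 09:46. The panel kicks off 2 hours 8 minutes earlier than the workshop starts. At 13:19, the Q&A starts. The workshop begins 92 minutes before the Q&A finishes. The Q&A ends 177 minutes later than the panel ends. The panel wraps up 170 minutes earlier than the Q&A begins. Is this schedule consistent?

Yes

The panel ends at 13:19 − 170 min = 10:29.
The Q&A ends at 10:29 + 177 min = 13:26.
The workshop starts at 13:26 − 92 min = 11:54.
The panel starts at 11:54 − 128 min = 09:46.
That matches the stated 09:46, so the schedule is consistent.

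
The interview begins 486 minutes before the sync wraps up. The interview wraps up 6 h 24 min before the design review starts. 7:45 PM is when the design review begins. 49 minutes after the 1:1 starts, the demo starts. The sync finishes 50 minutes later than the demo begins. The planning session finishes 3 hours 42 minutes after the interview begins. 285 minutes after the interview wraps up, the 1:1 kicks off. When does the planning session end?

The interview ends at 7:45 PM − 384 min = 1:21 PM.
The 1:1 starts at 1:21 PM + 285 min = 6:06 PM.
The demo starts at 6:06 PM + 49 min = 6:55 PM.
The sync ends at 6:55 PM + 50 min = 7:45 PM.
The interview starts at 7:45 PM − 486 min = 11:39 AM.
The planning session ends at 11:39 AM + 222 min = 3:21 PM.

3:21 PM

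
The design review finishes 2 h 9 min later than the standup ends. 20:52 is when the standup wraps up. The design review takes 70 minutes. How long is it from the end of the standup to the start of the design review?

59 minutes

The design review ends at 20:52 + 129 min = 23:01.
The design review starts at 23:01 − 70 min = 21:51.
From 20:52 to 21:51 is 59 minutes.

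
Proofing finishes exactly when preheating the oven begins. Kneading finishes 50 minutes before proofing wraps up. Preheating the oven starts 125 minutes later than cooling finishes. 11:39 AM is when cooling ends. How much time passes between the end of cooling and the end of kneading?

1 h 15 min

Preheating the oven starts at 11:39 AM + 125 min = 1:44 PM.
So proofing ends at 1:44 PM.
Kneading ends at 1:44 PM − 50 min = 12:54 PM.
From 11:39 AM to 12:54 PM is 1 h 15 min.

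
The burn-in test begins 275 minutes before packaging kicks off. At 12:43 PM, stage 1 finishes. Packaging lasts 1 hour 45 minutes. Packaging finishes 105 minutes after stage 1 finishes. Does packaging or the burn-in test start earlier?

Packaging ends at 12:43 PM + 105 min = 2:28 PM.
Packaging starts at 2:28 PM − 105 min = 12:43 PM.
The burn-in test starts at 12:43 PM − 275 min = 8:08 AM.
Packaging starts at 12:43 PM and the burn-in test starts at 8:08 AM, so the burn-in test is first.

the burn-in test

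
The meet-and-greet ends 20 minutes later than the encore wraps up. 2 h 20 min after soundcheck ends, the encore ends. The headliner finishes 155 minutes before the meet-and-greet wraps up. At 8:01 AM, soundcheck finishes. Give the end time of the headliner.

8:06 AM

The encore ends at 8:01 AM + 140 min = 10:21 AM.
The meet-and-greet ends at 10:21 AM + 20 min = 10:41 AM.
The headliner ends at 10:41 AM − 155 min = 8:06 AM.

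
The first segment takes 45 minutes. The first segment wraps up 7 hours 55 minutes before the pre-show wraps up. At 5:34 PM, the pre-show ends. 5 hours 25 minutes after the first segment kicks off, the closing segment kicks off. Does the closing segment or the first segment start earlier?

the first segment

The first segment ends at 5:34 PM − 475 min = 9:39 AM.
The first segment starts at 9:39 AM − 45 min = 8:54 AM.
The closing segment starts at 8:54 AM + 325 min = 2:19 PM.
The closing segment starts at 2:19 PM and the first segment starts at 8:54 AM, so the first segment is first.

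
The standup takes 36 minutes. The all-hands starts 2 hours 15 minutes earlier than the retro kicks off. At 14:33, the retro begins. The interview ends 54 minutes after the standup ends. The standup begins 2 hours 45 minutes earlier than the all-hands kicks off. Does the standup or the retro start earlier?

the standup

The all-hands starts at 14:33 − 135 min = 12:18.
The standup starts at 12:18 − 165 min = 09:33.
The standup starts at 09:33 and the retro starts at 14:33, so the standup is first.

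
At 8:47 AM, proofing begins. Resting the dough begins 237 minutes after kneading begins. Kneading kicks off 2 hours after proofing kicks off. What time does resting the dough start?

Kneading starts at 8:47 AM + 120 min = 10:47 AM.
Resting the dough starts at 10:47 AM + 237 min = 2:44 PM.

2:44 PM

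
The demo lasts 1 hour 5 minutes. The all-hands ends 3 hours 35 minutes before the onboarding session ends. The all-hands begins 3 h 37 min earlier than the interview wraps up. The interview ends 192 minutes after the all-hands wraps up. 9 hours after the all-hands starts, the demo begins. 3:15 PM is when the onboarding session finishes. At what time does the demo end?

9:20 PM

The all-hands ends at 3:15 PM − 215 min = 11:40 AM.
The interview ends at 11:40 AM + 192 min = 2:52 PM.
The all-hands starts at 2:52 PM − 217 min = 11:15 AM.
The demo starts at 11:15 AM + 540 min = 8:15 PM.
The demo ends at 8:15 PM + 65 min = 9:20 PM.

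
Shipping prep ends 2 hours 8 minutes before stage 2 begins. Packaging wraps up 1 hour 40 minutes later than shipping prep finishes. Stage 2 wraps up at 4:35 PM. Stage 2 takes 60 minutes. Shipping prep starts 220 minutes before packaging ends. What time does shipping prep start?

Stage 2 starts at 4:35 PM − 60 min = 3:35 PM.
Shipping prep ends at 3:35 PM − 128 min = 1:27 PM.
Packaging ends at 1:27 PM + 100 min = 3:07 PM.
Shipping prep starts at 3:07 PM − 220 min = 11:27 AM.

11:27 AM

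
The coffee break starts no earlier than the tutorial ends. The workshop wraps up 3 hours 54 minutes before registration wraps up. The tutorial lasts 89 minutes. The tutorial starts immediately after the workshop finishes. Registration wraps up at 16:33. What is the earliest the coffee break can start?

14:08

The workshop ends at 16:33 − 234 min = 12:39.
So the tutorial starts at 12:39.
The tutorial ends at 12:39 + 89 min = 14:08.
The coffee break is bounded by the tutorial, so the earliest it can start is 14:08.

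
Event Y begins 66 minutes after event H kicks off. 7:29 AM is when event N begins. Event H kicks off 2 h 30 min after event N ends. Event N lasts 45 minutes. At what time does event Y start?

Event N ends at 7:29 AM + 45 min = 8:14 AM.
Event H starts at 8:14 AM + 150 min = 10:44 AM.
Event Y starts at 10:44 AM + 66 min = 11:50 AM.

11:50 AM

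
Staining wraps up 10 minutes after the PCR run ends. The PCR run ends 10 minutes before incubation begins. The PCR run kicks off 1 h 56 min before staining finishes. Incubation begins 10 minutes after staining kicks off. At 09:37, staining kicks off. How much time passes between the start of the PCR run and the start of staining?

Incubation starts at 09:37 + 10 min = 09:47.
The PCR run ends at 09:47 − 10 min = 09:37.
Staining ends at 09:37 + 10 min = 09:47.
The PCR run starts at 09:47 − 116 min = 07:51.
From 07:51 to 09:37 is 1 hour 46 minutes.

1 hour 46 minutes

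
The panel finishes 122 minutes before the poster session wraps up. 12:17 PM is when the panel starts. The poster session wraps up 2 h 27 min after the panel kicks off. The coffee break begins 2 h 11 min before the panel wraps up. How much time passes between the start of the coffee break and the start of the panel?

106 minutes

The poster session ends at 12:17 PM + 147 min = 2:44 PM.
The panel ends at 2:44 PM − 122 min = 12:42 PM.
The coffee break starts at 12:42 PM − 131 min = 10:31 AM.
From 10:31 AM to 12:17 PM is 106 minutes.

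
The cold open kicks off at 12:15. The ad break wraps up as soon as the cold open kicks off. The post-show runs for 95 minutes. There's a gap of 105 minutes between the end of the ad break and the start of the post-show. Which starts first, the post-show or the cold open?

the cold open

The ad break ends at 12:15.
The post-show starts at 12:15 + 105 min = 14:00.
The post-show starts at 14:00 and the cold open starts at 12:15, so the cold open is first.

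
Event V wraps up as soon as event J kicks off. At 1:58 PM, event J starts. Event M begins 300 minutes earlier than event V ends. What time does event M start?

8:58 AM

Event V ends at 1:58 PM.
Event M starts at 1:58 PM − 300 min = 8:58 AM.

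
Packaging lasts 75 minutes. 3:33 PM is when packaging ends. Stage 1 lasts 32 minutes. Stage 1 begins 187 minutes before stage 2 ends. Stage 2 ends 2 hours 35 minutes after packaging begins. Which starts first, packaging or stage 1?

stage 1

Packaging starts at 3:33 PM − 75 min = 2:18 PM.
Stage 2 ends at 2:18 PM + 155 min = 4:53 PM.
Stage 1 starts at 4:53 PM − 187 min = 1:46 PM.
Packaging starts at 2:18 PM and stage 1 starts at 1:46 PM, so stage 1 is first.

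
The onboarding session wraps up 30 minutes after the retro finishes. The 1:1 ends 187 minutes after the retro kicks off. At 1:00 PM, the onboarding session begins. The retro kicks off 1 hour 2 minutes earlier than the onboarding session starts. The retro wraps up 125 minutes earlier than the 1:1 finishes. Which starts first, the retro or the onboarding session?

The retro starts at 1:00 PM − 62 min = 11:58 AM.
The retro starts at 11:58 AM and the onboarding session starts at 1:00 PM, so the retro is first.

the retro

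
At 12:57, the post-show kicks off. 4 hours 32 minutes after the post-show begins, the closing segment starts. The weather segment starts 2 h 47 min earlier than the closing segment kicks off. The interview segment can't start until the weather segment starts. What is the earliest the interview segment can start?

14:42

The closing segment starts at 12:57 + 272 min = 17:29.
The weather segment starts at 17:29 − 167 min = 14:42.
The interview segment is bounded by the weather segment, so the earliest it can start is 14:42.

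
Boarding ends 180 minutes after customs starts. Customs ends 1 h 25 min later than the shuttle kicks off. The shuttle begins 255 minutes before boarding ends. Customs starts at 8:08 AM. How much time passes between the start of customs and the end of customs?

10 minutes

Boarding ends at 8:08 AM + 180 min = 11:08 AM.
The shuttle starts at 11:08 AM − 255 min = 6:53 AM.
Customs ends at 6:53 AM + 85 min = 8:18 AM.
From 8:08 AM to 8:18 AM is 10 minutes.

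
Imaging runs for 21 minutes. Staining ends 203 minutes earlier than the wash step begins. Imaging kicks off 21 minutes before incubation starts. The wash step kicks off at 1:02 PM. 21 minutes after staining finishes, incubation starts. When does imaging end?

10:00 AM

Staining ends at 1:02 PM − 203 min = 9:39 AM.
Incubation starts at 9:39 AM + 21 min = 10:00 AM.
Imaging starts at 10:00 AM − 21 min = 9:39 AM.
Imaging ends at 9:39 AM + 21 min = 10:00 AM.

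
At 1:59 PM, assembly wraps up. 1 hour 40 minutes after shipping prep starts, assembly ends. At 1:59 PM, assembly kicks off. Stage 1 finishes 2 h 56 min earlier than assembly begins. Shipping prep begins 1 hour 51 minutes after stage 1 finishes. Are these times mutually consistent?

Stage 1 ends at 1:59 PM − 176 min = 11:03 AM.
Shipping prep starts at 11:03 AM + 111 min = 12:54 PM.
Assembly ends at 12:54 PM + 100 min = 2:34 PM.
But assembly is also said to end at 1:59 PM — a 35-minute conflict.

No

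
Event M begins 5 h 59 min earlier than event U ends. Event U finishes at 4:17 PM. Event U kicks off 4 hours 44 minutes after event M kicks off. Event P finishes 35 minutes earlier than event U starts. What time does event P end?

Event M starts at 4:17 PM − 359 min = 10:18 AM.
Event U starts at 10:18 AM + 284 min = 3:02 PM.
Event P ends at 3:02 PM − 35 min = 2:27 PM.

2:27 PM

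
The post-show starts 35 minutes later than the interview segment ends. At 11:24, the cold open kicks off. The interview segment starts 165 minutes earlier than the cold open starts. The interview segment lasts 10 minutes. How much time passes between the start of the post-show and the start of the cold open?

The interview segment starts at 11:24 − 165 min = 08:39.
The interview segment ends at 08:39 + 10 min = 08:49.
The post-show starts at 08:49 + 35 min = 09:24.
From 09:24 to 11:24 is 120 minutes.

120 minutes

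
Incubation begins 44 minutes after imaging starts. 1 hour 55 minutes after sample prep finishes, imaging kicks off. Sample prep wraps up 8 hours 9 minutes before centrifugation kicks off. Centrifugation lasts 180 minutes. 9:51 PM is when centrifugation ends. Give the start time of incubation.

Centrifugation starts at 9:51 PM − 180 min = 6:51 PM.
Sample prep ends at 6:51 PM − 489 min = 10:42 AM.
Imaging starts at 10:42 AM + 115 min = 12:37 PM.
Incubation starts at 12:37 PM + 44 min = 1:21 PM.

1:21 PM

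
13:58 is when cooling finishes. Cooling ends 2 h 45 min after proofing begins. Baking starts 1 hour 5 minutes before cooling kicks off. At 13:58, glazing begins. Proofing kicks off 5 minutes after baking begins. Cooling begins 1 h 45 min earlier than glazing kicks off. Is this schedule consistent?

Cooling starts at 13:58 − 105 min = 12:13.
Baking starts at 12:13 − 65 min = 11:08.
Proofing starts at 11:08 + 5 min = 11:13.
Cooling ends at 11:13 + 165 min = 13:58.
That matches the stated 13:58, so the schedule is consistent.

Yes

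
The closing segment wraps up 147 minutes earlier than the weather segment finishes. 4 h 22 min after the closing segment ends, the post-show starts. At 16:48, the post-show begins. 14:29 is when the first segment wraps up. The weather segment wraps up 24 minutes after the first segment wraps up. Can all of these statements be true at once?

Yes

The weather segment ends at 14:29 + 24 min = 14:53.
The closing segment ends at 14:53 − 147 min = 12:26.
The post-show starts at 12:26 + 262 min = 16:48.
That matches the stated 16:48, so the schedule is consistent.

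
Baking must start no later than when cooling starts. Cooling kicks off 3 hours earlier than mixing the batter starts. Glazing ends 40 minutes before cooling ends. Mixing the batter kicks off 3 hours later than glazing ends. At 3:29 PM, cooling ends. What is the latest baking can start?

Glazing ends at 3:29 PM − 40 min = 2:49 PM.
Mixing the batter starts at 2:49 PM + 180 min = 5:49 PM.
Cooling starts at 5:49 PM − 180 min = 2:49 PM.
Baking is bounded by cooling, so the latest it can start is 2:49 PM.

2:49 PM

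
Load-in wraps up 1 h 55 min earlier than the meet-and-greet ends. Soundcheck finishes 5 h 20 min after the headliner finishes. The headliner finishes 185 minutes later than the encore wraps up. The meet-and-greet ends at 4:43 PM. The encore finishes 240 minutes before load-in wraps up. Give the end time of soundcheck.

7:13 PM

Load-in ends at 4:43 PM − 115 min = 2:48 PM.
The encore ends at 2:48 PM − 240 min = 10:48 AM.
The headliner ends at 10:48 AM + 185 min = 1:53 PM.
Soundcheck ends at 1:53 PM + 320 min = 7:13 PM.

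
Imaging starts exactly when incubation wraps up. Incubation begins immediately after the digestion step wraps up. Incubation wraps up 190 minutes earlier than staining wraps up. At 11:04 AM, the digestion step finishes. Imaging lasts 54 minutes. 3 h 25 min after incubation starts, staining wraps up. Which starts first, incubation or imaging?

incubation

Incubation starts at 11:04 AM.
Staining ends at 11:04 AM + 205 min = 2:29 PM.
Incubation ends at 2:29 PM − 190 min = 11:19 AM.
So imaging starts at 11:19 AM.
Incubation starts at 11:04 AM and imaging starts at 11:19 AM, so incubation is first.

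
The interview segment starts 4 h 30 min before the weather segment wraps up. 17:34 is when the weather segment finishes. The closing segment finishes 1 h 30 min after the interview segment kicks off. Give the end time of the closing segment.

14:34

The interview segment starts at 17:34 − 270 min = 13:04.
The closing segment ends at 13:04 + 90 min = 14:34.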